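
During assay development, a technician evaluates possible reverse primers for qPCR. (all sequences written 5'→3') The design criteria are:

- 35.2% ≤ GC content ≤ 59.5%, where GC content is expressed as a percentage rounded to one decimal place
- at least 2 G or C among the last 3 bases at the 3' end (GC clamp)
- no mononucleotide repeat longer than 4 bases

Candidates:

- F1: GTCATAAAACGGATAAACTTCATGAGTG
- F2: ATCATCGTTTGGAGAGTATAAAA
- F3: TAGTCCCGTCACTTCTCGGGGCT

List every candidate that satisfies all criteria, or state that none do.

F1 only.

F1 (28 nt, A=11 T=7 G=6 C=4): GC 10/28 = 35.7% ✓; 3' end GTG has 2 G/C ✓; longest run = 4 ✓ — passes.
F2 (23 nt, A=9 T=7 G=5 C=2): GC 7/23 = 30.4%, outside 35.2–59.5% ✗; 3' end AAA has 0 G/C, need ≥2 ✗; longest run = 4 ✓ — fails.
F3 (23 nt, A=2 T=7 G=6 C=8): GC 14/23 = 60.9%, outside 35.2–59.5% ✗; 3' end GCT has 2 G/C ✓; longest run = 4 ✓ — fails.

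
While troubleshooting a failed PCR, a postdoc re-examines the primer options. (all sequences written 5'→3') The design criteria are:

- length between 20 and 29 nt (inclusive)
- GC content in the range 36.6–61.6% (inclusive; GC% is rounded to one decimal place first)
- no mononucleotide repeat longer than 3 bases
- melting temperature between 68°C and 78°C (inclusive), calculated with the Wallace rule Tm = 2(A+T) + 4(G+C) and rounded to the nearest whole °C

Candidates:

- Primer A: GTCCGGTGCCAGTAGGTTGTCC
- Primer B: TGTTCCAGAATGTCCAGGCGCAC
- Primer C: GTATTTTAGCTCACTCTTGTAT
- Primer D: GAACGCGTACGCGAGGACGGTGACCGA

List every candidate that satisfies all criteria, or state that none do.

Primer B only.

Primer A (22 nt, A=2 T=6 G=8 C=6): length 22 ✓; GC 14/22 = 63.6%, outside 36.6–61.6% ✗; longest run = 2 ✓; Tm = 2·8 + 4·14 = 72°C ✓ — fails.
Primer B (23 nt, A=5 T=5 G=6 C=7): length 23 ✓; GC 13/23 = 56.5% ✓; longest run = 2 ✓; Tm = 2·10 + 4·13 = 72°C ✓ — passes.
Primer C (22 nt, A=4 T=11 G=3 C=4): length 22 ✓; GC 7/22 = 31.8%, outside 36.6–61.6% ✗; longest run = 4, exceeds 3 ✗; Tm = 2·15 + 4·7 = 58°C, outside 68–78°C ✗ — fails.
Primer D (27 nt, A=7 T=2 G=11 C=7): length 27 ✓; GC 18/27 = 66.7%, outside 36.6–61.6% ✗; longest run = 2 ✓; Tm = 2·9 + 4·18 = 90°C, outside 68–78°C ✗ — fails.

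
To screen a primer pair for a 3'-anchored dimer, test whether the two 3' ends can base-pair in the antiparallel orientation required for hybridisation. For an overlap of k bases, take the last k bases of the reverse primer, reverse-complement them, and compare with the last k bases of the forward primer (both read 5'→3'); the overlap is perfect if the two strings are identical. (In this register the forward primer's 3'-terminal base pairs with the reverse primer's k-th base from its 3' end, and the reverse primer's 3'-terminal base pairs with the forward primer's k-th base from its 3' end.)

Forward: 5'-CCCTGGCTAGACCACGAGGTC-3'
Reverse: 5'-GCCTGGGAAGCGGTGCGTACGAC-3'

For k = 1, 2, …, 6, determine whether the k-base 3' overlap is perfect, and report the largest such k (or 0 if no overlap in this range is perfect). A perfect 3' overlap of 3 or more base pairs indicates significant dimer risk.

Last 6 bases (5'→3') — forward …GAGGTC, reverse …TACGAC.
Reverse complement of the reverse primer's last 6 bases: GTCGTA; its first k bases are the reverse complement of the reverse primer's last k bases, so a perfect k-base overlap needs the forward primer's last k bases to equal them.
Comparing (forward last k vs required): k=1: C vs G ✗; k=2: TC vs GT ✗; k=3: GTC vs GTC ✓; k=4: GGTC vs GTCG ✗; k=5: AGGTC vs GTCGT ✗; k=6: GAGGTC vs GTCGTA ✗.
Only k = 3 is perfect, so the longest perfect 3' overlap is 3.

Longest perfect overlap: 3 complementary base pairs; significant dimer risk (threshold 3).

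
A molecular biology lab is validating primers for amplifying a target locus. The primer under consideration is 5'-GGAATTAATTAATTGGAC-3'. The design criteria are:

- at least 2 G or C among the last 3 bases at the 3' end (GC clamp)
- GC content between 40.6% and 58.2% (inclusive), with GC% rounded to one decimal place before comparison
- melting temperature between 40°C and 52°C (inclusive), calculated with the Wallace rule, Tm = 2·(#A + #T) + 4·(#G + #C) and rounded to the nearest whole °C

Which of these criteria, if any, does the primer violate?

Fails: GC content.

Base counts: A=7, T=6, G=4, C=1 (length 18).
GC clamp: 3' end GAC has 2 G/C ✓
GC content: GC 5/18 = 27.8%, outside 40.6–58.2% ✗
Tm: Tm = 2·13 + 4·5 = 46°C ✓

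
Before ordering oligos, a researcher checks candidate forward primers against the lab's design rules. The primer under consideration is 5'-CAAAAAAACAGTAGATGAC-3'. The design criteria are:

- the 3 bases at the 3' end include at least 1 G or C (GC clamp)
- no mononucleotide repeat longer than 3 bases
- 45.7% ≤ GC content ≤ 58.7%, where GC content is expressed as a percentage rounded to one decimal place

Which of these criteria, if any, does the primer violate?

Fails: homopolymer run, GC content.

Base counts: A=11, T=2, G=3, C=3 (length 19).
GC clamp: 3' end GAC has 2 G/C ✓
homopolymer run: longest run = 7, exceeds 3 ✗
GC content: GC 6/19 = 31.6%, outside 45.7–58.7% ✗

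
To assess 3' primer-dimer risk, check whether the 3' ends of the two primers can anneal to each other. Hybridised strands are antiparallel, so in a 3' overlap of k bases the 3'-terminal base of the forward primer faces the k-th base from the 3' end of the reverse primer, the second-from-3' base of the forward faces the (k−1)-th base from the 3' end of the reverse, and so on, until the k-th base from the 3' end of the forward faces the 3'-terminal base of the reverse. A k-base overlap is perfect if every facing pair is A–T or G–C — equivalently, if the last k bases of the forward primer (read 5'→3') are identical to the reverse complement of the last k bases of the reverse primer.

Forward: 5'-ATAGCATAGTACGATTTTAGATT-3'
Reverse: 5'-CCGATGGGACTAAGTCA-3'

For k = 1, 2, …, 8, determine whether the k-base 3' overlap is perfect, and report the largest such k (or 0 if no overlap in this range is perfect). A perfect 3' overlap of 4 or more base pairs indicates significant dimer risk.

Longest perfect overlap: 1 complementary base pair; below the dimer-risk threshold (threshold 4).

Last 8 bases (5'→3') — forward …TTTAGATT, reverse …CTAAGTCA.
Reverse complement of the reverse primer's last 8 bases: TGACTTAG; its first k bases are the reverse complement of the reverse primer's last k bases, so a perfect k-base overlap needs the forward primer's last k bases to equal them.
Comparing (forward last k vs required): k=1: T vs T ✓; k=2: TT vs TG ✗; k=3: ATT vs TGA ✗; k=4: GATT vs TGAC ✗; k=5: AGATT vs TGACT ✗; k=6: TAGATT vs TGACTT ✗; k=7: TTAGATT vs TGACTTA ✗; k=8: TTTAGATT vs TGACTTAG ✗.
Only k = 1 is perfect, so the longest perfect 3' overlap is 1.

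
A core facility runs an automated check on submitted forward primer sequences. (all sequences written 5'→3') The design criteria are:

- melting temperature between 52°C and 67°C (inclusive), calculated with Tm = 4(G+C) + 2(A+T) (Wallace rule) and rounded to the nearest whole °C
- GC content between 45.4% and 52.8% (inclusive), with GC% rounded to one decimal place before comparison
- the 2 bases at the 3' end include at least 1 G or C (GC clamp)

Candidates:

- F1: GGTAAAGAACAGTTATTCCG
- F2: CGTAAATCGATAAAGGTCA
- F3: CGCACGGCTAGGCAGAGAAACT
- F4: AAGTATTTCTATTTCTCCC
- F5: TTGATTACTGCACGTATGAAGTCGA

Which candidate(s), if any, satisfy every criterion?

F1 (20 nt, A=7 T=5 G=5 C=3): Tm = 2·12 + 4·8 = 56°C ✓; GC 8/20 = 40.0%, outside 45.4–52.8% ✗; 3' end CG has 2 G/C ✓ — fails.
F2 (19 nt, A=8 T=4 G=4 C=3): Tm = 2·12 + 4·7 = 52°C ✓; GC 7/19 = 36.8%, outside 45.4–52.8% ✗; 3' end CA has 1 G/C ✓ — fails.
F3 (22 nt, A=7 T=2 G=7 C=6): Tm = 2·9 + 4·13 = 70°C, outside 52–67°C ✗; GC 13/22 = 59.1%, outside 45.4–52.8% ✗; 3' end CT has 1 G/C ✓ — fails.
F4 (19 nt, A=4 T=9 G=1 C=5): Tm = 2·13 + 4·6 = 50°C, outside 52–67°C ✗; GC 6/19 = 31.6%, outside 45.4–52.8% ✗; 3' end CC has 2 G/C ✓ — fails.
F5 (25 nt, A=7 T=8 G=6 C=4): Tm = 2·15 + 4·10 = 70°C, outside 52–67°C ✗; GC 10/25 = 40.0%, outside 45.4–52.8% ✗; 3' end GA has 1 G/C ✓ — fails.

None of the candidates satisfy all criteria.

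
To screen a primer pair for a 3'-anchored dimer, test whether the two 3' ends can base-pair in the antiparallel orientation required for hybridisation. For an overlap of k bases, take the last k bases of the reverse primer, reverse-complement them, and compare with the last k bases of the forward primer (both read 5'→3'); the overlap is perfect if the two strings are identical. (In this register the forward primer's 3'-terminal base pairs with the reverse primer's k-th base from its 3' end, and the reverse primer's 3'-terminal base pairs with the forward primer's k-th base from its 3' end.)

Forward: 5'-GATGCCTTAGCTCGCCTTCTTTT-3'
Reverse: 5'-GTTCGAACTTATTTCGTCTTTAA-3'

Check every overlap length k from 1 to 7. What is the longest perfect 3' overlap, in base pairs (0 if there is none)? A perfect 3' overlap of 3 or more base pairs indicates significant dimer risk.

Last 7 bases (5'→3') — forward …TTCTTTT, reverse …TCTTTAA.
Reverse complement of the reverse primer's last 7 bases: TTAAAGA; its first k bases are the reverse complement of the reverse primer's last k bases, so a perfect k-base overlap needs the forward primer's last k bases to equal them.
Comparing (forward last k vs required): k=1: T vs T ✓; k=2: TT vs TT ✓; k=3: TTT vs TTA ✗; k=4: TTTT vs TTAA ✗; k=5: CTTTT vs TTAAA ✗; k=6: TCTTTT vs TTAAAG ✗; k=7: TTCTTTT vs TTAAAGA ✗.
Perfect overlaps at k = 1, 2; the largest is 2.

Longest perfect overlap: 2 complementary base pairs; below the dimer-risk threshold (threshold 3).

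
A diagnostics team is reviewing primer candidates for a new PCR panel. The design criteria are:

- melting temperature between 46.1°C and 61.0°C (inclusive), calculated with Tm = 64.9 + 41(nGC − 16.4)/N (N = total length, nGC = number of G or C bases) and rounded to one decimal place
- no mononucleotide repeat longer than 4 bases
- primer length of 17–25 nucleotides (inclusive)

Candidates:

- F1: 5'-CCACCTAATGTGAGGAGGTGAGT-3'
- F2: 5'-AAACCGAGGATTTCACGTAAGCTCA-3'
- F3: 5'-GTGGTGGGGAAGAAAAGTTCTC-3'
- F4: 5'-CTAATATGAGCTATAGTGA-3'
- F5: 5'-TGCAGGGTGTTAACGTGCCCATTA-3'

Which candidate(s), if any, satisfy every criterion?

F1 (23 nt, A=6 T=5 G=8 C=4): Tm = 64.9 + 41·(12 − 16.4)/23 = 57.1°C ✓; longest run = 2 ✓; length 23 ✓ — passes.
F2 (25 nt, A=9 T=5 G=5 C=6): Tm = 64.9 + 41·(11 − 16.4)/25 = 56.0°C ✓; longest run = 3 ✓; length 25 ✓ — passes.
F3 (22 nt, A=6 T=5 G=9 C=2): Tm = 64.9 + 41·(11 − 16.4)/22 = 54.8°C ✓; longest run = 4 ✓; length 22 ✓ — passes.
F4 (19 nt, A=7 T=6 G=4 C=2): Tm = 64.9 + 41·(6 − 16.4)/19 = 42.5°C, outside 46.1–61.0°C ✗; longest run = 2 ✓; length 19 ✓ — fails.
F5 (24 nt, A=5 T=7 G=7 C=5): Tm = 64.9 + 41·(12 − 16.4)/24 = 57.4°C ✓; longest run = 3 ✓; length 24 ✓ — passes.

F1, F2, F3 and F5.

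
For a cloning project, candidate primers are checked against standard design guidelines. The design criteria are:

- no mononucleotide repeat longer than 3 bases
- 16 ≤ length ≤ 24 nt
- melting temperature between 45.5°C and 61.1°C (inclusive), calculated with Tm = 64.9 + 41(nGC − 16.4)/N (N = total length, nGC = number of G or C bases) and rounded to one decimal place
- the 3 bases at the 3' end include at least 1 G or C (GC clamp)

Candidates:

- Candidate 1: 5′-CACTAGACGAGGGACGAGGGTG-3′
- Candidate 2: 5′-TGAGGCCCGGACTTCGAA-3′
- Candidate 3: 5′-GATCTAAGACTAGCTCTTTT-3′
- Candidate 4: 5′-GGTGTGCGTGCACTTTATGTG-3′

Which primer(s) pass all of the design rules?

Candidate 1, Candidate 2 and Candidate 4.

Candidate 1 (22 nt, A=6 T=2 G=10 C=4): longest run = 3 ✓; length 22 ✓; Tm = 64.9 + 41·(14 − 16.4)/22 = 60.4°C ✓; 3' end GTG has 2 G/C ✓ — passes.
Candidate 2 (18 nt, A=4 T=3 G=6 C=5): longest run = 3 ✓; length 18 ✓; Tm = 64.9 + 41·(11 − 16.4)/18 = 52.6°C ✓; 3' end GAA has 1 G/C ✓ — passes.
Candidate 3 (20 nt, A=5 T=8 G=3 C=4): longest run = 4, exceeds 3 ✗; length 20 ✓; Tm = 64.9 + 41·(7 − 16.4)/20 = 45.6°C ✓; 3' end TTT has 0 G/C, need ≥1 ✗ — fails.
Candidate 4 (21 nt, A=2 T=8 G=8 C=3): longest run = 3 ✓; length 21 ✓; Tm = 64.9 + 41·(11 − 16.4)/21 = 54.4°C ✓; 3' end GTG has 2 G/C ✓ — passes.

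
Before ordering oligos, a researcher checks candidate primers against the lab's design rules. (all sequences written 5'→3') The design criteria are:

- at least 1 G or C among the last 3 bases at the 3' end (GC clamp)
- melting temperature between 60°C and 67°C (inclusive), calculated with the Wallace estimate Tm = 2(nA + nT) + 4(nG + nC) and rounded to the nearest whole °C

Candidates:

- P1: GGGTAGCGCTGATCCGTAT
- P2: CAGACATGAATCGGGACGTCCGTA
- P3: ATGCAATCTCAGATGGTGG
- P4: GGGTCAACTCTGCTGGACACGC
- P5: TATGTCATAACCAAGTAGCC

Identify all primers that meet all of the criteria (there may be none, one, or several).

P1 (19 nt, A=3 T=5 G=7 C=4): 3' end TAT has 0 G/C, need ≥1 ✗; Tm = 2·8 + 4·11 = 60°C ✓ — fails.
P2 (24 nt, A=7 T=4 G=7 C=6): 3' end GTA has 1 G/C ✓; Tm = 2·11 + 4·13 = 74°C, outside 60–67°C ✗ — fails.
P3 (19 nt, A=5 T=5 G=6 C=3): 3' end TGG has 2 G/C ✓; Tm = 2·10 + 4·9 = 56°C, outside 60–67°C ✗ — fails.
P4 (22 nt, A=4 T=4 G=7 C=7): 3' end CGC has 3 G/C ✓; Tm = 2·8 + 4·14 = 72°C, outside 60–67°C ✗ — fails.
P5 (20 nt, A=7 T=5 G=3 C=5): 3' end GCC has 3 G/C ✓; Tm = 2·12 + 4·8 = 56°C, outside 60–67°C ✗ — fails.

None of the candidates satisfy all criteria.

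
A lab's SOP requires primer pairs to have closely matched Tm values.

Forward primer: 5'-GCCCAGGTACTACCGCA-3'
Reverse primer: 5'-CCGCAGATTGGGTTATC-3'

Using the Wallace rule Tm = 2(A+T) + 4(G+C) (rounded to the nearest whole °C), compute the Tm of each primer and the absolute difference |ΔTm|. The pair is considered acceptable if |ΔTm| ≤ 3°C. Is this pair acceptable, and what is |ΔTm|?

Forward: A=4 T=2 G=4 C=7 → Tm = 2·6 + 4·11 = 56°C.
Reverse: A=3 T=5 G=5 C=4 → Tm = 2·8 + 4·9 = 52°C.
|ΔTm| = |56 − 52| = 4°C, > 3°C.

|ΔTm| = 4°C; the pair is not acceptable.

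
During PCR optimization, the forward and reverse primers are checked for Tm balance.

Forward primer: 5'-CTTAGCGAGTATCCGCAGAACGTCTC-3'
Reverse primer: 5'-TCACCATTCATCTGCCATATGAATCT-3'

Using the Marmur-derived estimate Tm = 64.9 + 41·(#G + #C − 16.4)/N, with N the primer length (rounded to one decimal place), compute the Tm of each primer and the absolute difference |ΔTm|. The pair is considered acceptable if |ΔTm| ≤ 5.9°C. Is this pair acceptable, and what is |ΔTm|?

Forward: G+C = 14, N = 26 → Tm = 64.9 + 41·(14 − 16.4)/26 = 61.1°C.
Reverse: G+C = 10, N = 26 → Tm = 64.9 + 41·(10 − 16.4)/26 = 54.8°C.
|ΔTm| = |61.1 − 54.8| = 6.3°C, > 5.9°C.

|ΔTm| = 6.3°C; the pair is not acceptable.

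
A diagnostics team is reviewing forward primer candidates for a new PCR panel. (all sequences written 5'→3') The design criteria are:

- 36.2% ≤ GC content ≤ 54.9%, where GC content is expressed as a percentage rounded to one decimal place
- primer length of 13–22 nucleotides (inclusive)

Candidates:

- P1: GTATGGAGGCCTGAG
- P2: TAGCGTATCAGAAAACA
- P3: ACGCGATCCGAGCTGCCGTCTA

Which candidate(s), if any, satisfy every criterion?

None of the candidates satisfy all criteria.

P1 (15 nt, A=3 T=3 G=7 C=2): GC 9/15 = 60.0%, outside 36.2–54.9% ✗; length 15 ✓ — fails.
P2 (17 nt, A=8 T=3 G=3 C=3): GC 6/17 = 35.3%, outside 36.2–54.9% ✗; length 17 ✓ — fails.
P3 (22 nt, A=4 T=4 G=6 C=8): GC 14/22 = 63.6%, outside 36.2–54.9% ✗; length 22 ✓ — fails.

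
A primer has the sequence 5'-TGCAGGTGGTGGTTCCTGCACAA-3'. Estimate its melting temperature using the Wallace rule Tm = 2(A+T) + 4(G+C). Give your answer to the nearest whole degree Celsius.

72°C

Base counts: A=4, T=6, G=8, C=5 (length 23).
Tm = 2·(4+6) + 4·(8+5) = 2·10 + 4·13 = 20 + 52 = 72°C.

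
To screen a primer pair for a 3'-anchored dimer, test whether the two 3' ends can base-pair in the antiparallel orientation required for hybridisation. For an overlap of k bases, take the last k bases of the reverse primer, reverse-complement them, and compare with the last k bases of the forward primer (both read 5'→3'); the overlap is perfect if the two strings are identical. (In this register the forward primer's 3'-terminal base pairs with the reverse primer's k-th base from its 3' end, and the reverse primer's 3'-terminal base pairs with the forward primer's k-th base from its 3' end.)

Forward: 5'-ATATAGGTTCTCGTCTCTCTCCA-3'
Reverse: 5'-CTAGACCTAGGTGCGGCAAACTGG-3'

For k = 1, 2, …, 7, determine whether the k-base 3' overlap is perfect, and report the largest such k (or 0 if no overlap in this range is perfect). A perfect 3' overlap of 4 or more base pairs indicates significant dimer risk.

Last 7 bases (5'→3') — forward …CTCTCCA, reverse …AAACTGG.
Reverse complement of the reverse primer's last 7 bases: CCAGTTT; its first k bases are the reverse complement of the reverse primer's last k bases, so a perfect k-base overlap needs the forward primer's last k bases to equal them.
Comparing (forward last k vs required): k=1: A vs C ✗; k=2: CA vs CC ✗; k=3: CCA vs CCA ✓; k=4: TCCA vs CCAG ✗; k=5: CTCCA vs CCAGT ✗; k=6: TCTCCA vs CCAGTT ✗; k=7: CTCTCCA vs CCAGTTT ✗.
Only k = 3 is perfect, so the longest perfect 3' overlap is 3.

Longest perfect overlap: 3 complementary base pairs; below the dimer-risk threshold (threshold 4).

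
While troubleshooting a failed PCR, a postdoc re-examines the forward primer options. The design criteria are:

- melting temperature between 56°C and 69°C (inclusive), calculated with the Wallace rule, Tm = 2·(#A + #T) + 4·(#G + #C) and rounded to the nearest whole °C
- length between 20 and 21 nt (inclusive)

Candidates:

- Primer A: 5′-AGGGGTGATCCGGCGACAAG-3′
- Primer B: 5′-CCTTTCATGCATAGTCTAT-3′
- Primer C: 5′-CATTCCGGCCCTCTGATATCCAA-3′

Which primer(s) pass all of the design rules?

Primer A only.

Primer A (20 nt, A=5 T=2 G=9 C=4): Tm = 2·7 + 4·13 = 66°C ✓; length 20 ✓ — passes.
Primer B (19 nt, A=4 T=8 G=2 C=5): Tm = 2·12 + 4·7 = 52°C, outside 56–69°C ✗; length 19, outside 20–21 ✗ — fails.
Primer C (23 nt, A=5 T=6 G=3 C=9): Tm = 2·11 + 4·12 = 70°C, outside 56–69°C ✗; length 23, outside 20–21 ✗ — fails.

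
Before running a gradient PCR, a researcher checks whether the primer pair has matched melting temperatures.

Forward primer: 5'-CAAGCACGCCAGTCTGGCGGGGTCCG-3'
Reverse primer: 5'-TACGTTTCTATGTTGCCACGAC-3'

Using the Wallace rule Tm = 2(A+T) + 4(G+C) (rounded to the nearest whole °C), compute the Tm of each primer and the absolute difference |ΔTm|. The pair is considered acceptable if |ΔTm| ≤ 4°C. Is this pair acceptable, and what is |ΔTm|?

Forward: A=4 T=3 G=10 C=9 → Tm = 2·7 + 4·19 = 90°C.
Reverse: A=4 T=8 G=4 C=6 → Tm = 2·12 + 4·10 = 64°C.
|ΔTm| = |90 − 64| = 26°C, > 4°C.

|ΔTm| = 26°C; the pair is not acceptable.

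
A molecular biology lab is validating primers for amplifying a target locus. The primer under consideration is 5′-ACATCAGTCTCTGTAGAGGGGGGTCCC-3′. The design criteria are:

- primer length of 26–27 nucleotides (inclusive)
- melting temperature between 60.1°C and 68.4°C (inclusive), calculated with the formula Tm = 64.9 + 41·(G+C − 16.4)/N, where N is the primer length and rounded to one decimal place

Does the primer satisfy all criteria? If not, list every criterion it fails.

Meets all criteria.

Base counts: A=5, T=6, G=9, C=7 (length 27).
length: length 27 ✓
Tm: Tm = 64.9 + 41·(16 − 16.4)/27 = 64.3°C ✓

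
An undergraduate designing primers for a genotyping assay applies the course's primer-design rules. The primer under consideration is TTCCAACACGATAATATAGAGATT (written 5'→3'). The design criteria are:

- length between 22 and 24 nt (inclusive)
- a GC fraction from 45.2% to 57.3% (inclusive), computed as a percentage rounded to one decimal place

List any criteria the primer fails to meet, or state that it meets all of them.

Fails: GC content.

Base counts: A=10, T=7, G=3, C=4 (length 24).
length: length 24 ✓
GC content: GC 7/24 = 29.2%, outside 45.2–57.3% ✗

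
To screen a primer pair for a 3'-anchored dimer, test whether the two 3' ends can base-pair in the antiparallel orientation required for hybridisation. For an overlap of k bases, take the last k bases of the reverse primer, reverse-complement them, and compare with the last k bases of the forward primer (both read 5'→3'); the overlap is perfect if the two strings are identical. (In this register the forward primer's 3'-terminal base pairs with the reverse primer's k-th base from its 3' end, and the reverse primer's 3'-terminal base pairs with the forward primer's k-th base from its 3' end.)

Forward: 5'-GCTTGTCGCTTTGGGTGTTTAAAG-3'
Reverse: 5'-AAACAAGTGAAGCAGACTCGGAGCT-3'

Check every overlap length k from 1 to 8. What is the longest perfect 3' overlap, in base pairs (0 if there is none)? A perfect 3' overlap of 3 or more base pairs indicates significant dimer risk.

Last 8 bases (5'→3') — forward …GTTTAAAG, reverse …TCGGAGCT.
Reverse complement of the reverse primer's last 8 bases: AGCTCCGA; its first k bases are the reverse complement of the reverse primer's last k bases, so a perfect k-base overlap needs the forward primer's last k bases to equal them.
Comparing (forward last k vs required): k=1: G vs A ✗; k=2: AG vs AG ✓; k=3: AAG vs AGC ✗; k=4: AAAG vs AGCT ✗; k=5: TAAAG vs AGCTC ✗; k=6: TTAAAG vs AGCTCC ✗; k=7: TTTAAAG vs AGCTCCG ✗; k=8: GTTTAAAG vs AGCTCCGA ✗.
Only k = 2 is perfect, so the longest perfect 3' overlap is 2.

Longest perfect overlap: 2 complementary base pairs; below the dimer-risk threshold (threshold 3).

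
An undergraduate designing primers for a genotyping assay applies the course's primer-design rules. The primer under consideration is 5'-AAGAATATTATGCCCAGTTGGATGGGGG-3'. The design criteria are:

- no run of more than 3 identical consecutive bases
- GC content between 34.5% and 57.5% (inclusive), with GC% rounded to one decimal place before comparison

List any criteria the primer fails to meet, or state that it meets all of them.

Base counts: A=8, T=7, G=10, C=3 (length 28).
homopolymer run: longest run = 5, exceeds 3 ✗
GC content: GC 13/28 = 46.4% ✓

Fails: homopolymer run.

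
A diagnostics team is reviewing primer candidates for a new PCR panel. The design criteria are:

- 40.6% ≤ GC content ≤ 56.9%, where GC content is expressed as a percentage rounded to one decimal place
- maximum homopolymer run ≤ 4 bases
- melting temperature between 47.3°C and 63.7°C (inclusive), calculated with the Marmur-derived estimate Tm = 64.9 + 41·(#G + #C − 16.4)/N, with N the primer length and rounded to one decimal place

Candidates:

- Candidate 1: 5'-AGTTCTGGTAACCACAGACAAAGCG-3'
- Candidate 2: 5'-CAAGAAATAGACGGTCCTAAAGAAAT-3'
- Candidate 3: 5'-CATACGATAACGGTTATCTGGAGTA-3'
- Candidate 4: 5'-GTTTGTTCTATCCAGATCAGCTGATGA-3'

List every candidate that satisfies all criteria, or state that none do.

Candidate 1 and Candidate 4.

Candidate 1 (25 nt, A=9 T=4 G=6 C=6): GC 12/25 = 48.0% ✓; longest run = 3 ✓; Tm = 64.9 + 41·(12 − 16.4)/25 = 57.7°C ✓ — passes.
Candidate 2 (26 nt, A=13 T=4 G=5 C=4): GC 9/26 = 34.6%, outside 40.6–56.9% ✗; longest run = 3 ✓; Tm = 64.9 + 41·(9 − 16.4)/26 = 53.2°C ✓ — fails.
Candidate 3 (25 nt, A=8 T=7 G=6 C=4): GC 10/25 = 40.0%, outside 40.6–56.9% ✗; longest run = 2 ✓; Tm = 64.9 + 41·(10 − 16.4)/25 = 54.4°C ✓ — fails.
Candidate 4 (27 nt, A=6 T=10 G=6 C=5): GC 11/27 = 40.7% ✓; longest run = 3 ✓; Tm = 64.9 + 41·(11 − 16.4)/27 = 56.7°C ✓ — passes.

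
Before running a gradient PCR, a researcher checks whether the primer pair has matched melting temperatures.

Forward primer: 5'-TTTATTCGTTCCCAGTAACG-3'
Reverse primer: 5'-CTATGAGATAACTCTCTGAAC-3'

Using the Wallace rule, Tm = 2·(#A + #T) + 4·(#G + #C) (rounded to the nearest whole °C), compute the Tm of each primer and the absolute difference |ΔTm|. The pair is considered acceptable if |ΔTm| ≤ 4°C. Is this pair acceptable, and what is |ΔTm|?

|ΔTm| = 2°C; the pair is acceptable.

Forward: A=4 T=8 G=3 C=5 → Tm = 2·12 + 4·8 = 56°C.
Reverse: A=7 T=6 G=3 C=5 → Tm = 2·13 + 4·8 = 58°C.
|ΔTm| = |56 − 58| = 2°C, ≤ 4°C.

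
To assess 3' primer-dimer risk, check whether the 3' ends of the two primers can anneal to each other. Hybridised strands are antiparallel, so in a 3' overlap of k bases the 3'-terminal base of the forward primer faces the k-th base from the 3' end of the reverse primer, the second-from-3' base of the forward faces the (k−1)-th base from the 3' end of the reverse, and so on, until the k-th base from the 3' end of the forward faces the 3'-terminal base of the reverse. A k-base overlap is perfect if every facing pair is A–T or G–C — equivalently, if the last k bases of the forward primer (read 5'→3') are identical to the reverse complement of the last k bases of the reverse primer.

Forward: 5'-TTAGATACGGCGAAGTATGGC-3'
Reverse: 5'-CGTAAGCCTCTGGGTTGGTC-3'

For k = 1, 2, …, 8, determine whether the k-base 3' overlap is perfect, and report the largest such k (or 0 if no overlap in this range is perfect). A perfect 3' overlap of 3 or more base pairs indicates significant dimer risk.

Longest perfect overlap: 0 complementary base pairs; below the dimer-risk threshold (threshold 3).

Last 8 bases (5'→3') — forward …AGTATGGC, reverse …GGTTGGTC.
Reverse complement of the reverse primer's last 8 bases: GACCAACC; its first k bases are the reverse complement of the reverse primer's last k bases, so a perfect k-base overlap needs the forward primer's last k bases to equal them.
Comparing (forward last k vs required): k=1: C vs G ✗; k=2: GC vs GA ✗; k=3: GGC vs GAC ✗; k=4: TGGC vs GACC ✗; k=5: ATGGC vs GACCA ✗; k=6: TATGGC vs GACCAA ✗; k=7: GTATGGC vs GACCAAC ✗; k=8: AGTATGGC vs GACCAACC ✗.
No overlap length from 1 to 8 is perfect, so the longest perfect 3' overlap is 0.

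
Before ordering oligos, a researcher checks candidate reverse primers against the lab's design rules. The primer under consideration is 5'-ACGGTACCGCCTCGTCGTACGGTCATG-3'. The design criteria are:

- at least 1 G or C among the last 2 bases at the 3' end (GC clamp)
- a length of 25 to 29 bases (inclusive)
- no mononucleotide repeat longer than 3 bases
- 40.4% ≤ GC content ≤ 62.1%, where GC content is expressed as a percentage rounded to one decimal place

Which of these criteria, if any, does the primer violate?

Fails: GC content.

Base counts: A=4, T=6, G=8, C=9 (length 27).
GC clamp: 3' end TG has 1 G/C ✓
length: length 27 ✓
homopolymer run: longest run = 2 ✓
GC content: GC 17/27 = 63.0%, outside 40.4–62.1% ✗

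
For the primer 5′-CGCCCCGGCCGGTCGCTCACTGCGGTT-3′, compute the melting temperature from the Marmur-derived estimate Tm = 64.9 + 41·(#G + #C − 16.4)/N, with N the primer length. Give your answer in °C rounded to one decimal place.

71.9°C

Base counts: A=1, T=5, G=9, C=12; G+C = 21, N = 27.
Tm = 64.9 + 41·(21 − 16.4)/27 = 64.9 + 188.60/27 = 71.9°C.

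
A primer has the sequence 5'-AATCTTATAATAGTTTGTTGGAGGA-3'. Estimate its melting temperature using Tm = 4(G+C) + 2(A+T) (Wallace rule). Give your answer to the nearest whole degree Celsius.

64°C

Base counts: A=8, T=10, G=6, C=1 (length 25).
Tm = 2·(8+10) + 4·(6+1) = 2·18 + 4·7 = 36 + 28 = 64°C.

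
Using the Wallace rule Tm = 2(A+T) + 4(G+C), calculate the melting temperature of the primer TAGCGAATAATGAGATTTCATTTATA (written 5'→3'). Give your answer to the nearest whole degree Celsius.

64°C

Base counts: A=10, T=10, G=4, C=2 (length 26).
Tm = 2·(10+10) + 4·(4+2) = 2·20 + 4·6 = 40 + 24 = 64°C.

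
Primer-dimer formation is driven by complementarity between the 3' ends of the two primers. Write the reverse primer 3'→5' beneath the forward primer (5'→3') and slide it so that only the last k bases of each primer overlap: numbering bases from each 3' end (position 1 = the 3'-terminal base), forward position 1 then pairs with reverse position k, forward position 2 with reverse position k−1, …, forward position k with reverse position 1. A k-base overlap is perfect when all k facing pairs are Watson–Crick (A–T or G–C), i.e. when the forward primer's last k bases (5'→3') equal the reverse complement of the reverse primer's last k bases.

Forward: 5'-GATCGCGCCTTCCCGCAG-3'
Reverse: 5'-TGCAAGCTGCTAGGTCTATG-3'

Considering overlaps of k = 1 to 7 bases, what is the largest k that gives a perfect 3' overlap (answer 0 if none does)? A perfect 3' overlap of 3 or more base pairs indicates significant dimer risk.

Longest perfect overlap: 0 complementary base pairs; below the dimer-risk threshold (threshold 3).

Last 7 bases (5'→3') — forward …CCCGCAG, reverse …GTCTATG.
Reverse complement of the reverse primer's last 7 bases: CATAGAC; its first k bases are the reverse complement of the reverse primer's last k bases, so a perfect k-base overlap needs the forward primer's last k bases to equal them.
Comparing (forward last k vs required): k=1: G vs C ✗; k=2: AG vs CA ✗; k=3: CAG vs CAT ✗; k=4: GCAG vs CATA ✗; k=5: CGCAG vs CATAG ✗; k=6: CCGCAG vs CATAGA ✗; k=7: CCCGCAG vs CATAGAC ✗.
No overlap length from 1 to 7 is perfect, so the longest perfect 3' overlap is 0.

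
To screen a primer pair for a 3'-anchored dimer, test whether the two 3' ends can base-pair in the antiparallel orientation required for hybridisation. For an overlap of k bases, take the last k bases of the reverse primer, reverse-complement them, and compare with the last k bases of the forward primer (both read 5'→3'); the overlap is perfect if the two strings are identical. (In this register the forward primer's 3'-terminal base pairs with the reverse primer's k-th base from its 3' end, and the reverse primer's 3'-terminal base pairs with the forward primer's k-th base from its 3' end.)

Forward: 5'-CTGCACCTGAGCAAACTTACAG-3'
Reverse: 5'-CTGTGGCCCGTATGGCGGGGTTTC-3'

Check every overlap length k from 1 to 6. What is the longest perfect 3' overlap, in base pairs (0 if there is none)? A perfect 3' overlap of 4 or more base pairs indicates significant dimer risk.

Last 6 bases (5'→3') — forward …TTACAG, reverse …GGTTTC.
Reverse complement of the reverse primer's last 6 bases: GAAACC; its first k bases are the reverse complement of the reverse primer's last k bases, so a perfect k-base overlap needs the forward primer's last k bases to equal them.
Comparing (forward last k vs required): k=1: G vs G ✓; k=2: AG vs GA ✗; k=3: CAG vs GAA ✗; k=4: ACAG vs GAAA ✗; k=5: TACAG vs GAAAC ✗; k=6: TTACAG vs GAAACC ✗.
Only k = 1 is perfect, so the longest perfect 3' overlap is 1.

Longest perfect overlap: 1 complementary base pair; below the dimer-risk threshold (threshold 4).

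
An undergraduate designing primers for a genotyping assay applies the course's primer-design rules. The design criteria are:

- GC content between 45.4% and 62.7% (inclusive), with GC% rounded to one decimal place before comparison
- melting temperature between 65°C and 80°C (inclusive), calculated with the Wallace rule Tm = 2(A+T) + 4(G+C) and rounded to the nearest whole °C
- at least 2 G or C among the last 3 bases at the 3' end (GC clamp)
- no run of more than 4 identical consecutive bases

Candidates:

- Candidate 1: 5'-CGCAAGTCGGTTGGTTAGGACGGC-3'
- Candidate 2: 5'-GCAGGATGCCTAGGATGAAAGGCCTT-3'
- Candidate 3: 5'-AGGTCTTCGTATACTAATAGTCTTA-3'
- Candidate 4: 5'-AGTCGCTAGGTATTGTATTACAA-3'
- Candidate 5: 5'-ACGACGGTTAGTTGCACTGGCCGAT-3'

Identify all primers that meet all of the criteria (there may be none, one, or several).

Candidate 1 (24 nt, A=4 T=5 G=10 C=5): GC 15/24 = 62.5% ✓; Tm = 2·9 + 4·15 = 78°C ✓; 3' end GGC has 3 G/C ✓; longest run = 2 ✓ — passes.
Candidate 2 (26 nt, A=7 T=5 G=9 C=5): GC 14/26 = 53.8% ✓; Tm = 2·12 + 4·14 = 80°C ✓; 3' end CTT has 1 G/C, need ≥2 ✗; longest run = 3 ✓ — fails.
Candidate 3 (25 nt, A=7 T=10 G=4 C=4): GC 8/25 = 32.0%, outside 45.4–62.7% ✗; Tm = 2·17 + 4·8 = 66°C ✓; 3' end TTA has 0 G/C, need ≥2 ✗; longest run = 2 ✓ — fails.
Candidate 4 (23 nt, A=7 T=8 G=5 C=3): GC 8/23 = 34.8%, outside 45.4–62.7% ✗; Tm = 2·15 + 4·8 = 62°C, outside 65–80°C ✗; 3' end CAA has 1 G/C, need ≥2 ✗; longest run = 2 ✓ — fails.
Candidate 5 (25 nt, A=5 T=6 G=8 C=6): GC 14/25 = 56.0% ✓; Tm = 2·11 + 4·14 = 78°C ✓; 3' end GAT has 1 G/C, need ≥2 ✗; longest run = 2 ✓ — fails.

Candidate 1 only.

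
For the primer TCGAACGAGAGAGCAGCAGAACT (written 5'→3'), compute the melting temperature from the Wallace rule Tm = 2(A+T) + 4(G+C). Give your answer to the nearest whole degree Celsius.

Base counts: A=9, T=2, G=7, C=5 (length 23).
Tm = 2·(9+2) + 4·(7+5) = 2·11 + 4·12 = 22 + 48 = 70°C.

70°C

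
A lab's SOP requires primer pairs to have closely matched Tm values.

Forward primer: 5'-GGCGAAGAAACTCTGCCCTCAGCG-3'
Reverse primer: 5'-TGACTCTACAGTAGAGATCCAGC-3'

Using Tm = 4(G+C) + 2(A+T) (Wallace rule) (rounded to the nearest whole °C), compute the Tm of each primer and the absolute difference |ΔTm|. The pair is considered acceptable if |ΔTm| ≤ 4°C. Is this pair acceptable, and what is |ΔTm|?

|ΔTm| = 10°C; the pair is not acceptable.

Forward: A=6 T=3 G=7 C=8 → Tm = 2·9 + 4·15 = 78°C.
Reverse: A=7 T=5 G=5 C=6 → Tm = 2·12 + 4·11 = 68°C.
|ΔTm| = |78 − 68| = 10°C, > 4°C.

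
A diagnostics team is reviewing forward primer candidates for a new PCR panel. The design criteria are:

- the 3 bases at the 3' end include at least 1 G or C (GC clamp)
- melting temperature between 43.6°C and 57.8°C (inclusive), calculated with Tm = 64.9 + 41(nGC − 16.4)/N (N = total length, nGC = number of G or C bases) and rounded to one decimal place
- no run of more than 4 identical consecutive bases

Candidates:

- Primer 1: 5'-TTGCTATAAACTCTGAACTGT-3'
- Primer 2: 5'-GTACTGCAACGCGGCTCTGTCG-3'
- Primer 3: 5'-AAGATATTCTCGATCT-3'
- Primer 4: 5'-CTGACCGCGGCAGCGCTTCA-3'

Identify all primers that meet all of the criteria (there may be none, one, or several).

Primer 1 (21 nt, A=6 T=8 G=3 C=4): 3' end TGT has 1 G/C ✓; Tm = 64.9 + 41·(7 − 16.4)/21 = 46.5°C ✓; longest run = 3 ✓ — passes.
Primer 2 (22 nt, A=3 T=5 G=7 C=7): 3' end TCG has 2 G/C ✓; Tm = 64.9 + 41·(14 − 16.4)/22 = 60.4°C, outside 43.6–57.8°C ✗; longest run = 2 ✓ — fails.
Primer 3 (16 nt, A=5 T=6 G=2 C=3): 3' end TCT has 1 G/C ✓; Tm = 64.9 + 41·(5 − 16.4)/16 = 35.7°C, outside 43.6–57.8°C ✗; longest run = 2 ✓ — fails.
Primer 4 (20 nt, A=3 T=3 G=6 C=8): 3' end TCA has 1 G/C ✓; Tm = 64.9 + 41·(14 − 16.4)/20 = 60.0°C, outside 43.6–57.8°C ✗; longest run = 2 ✓ — fails.

Primer 1 only.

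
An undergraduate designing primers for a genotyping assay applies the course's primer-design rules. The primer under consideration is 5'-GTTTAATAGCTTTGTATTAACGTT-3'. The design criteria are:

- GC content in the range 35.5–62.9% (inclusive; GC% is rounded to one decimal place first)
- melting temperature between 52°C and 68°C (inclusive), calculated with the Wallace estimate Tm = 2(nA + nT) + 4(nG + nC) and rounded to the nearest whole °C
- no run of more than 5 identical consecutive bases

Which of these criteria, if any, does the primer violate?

Fails: GC content.

Base counts: A=6, T=12, G=4, C=2 (length 24).
GC content: GC 6/24 = 25.0%, outside 35.5–62.9% ✗
Tm: Tm = 2·18 + 4·6 = 60°C ✓
homopolymer run: longest run = 3 ✓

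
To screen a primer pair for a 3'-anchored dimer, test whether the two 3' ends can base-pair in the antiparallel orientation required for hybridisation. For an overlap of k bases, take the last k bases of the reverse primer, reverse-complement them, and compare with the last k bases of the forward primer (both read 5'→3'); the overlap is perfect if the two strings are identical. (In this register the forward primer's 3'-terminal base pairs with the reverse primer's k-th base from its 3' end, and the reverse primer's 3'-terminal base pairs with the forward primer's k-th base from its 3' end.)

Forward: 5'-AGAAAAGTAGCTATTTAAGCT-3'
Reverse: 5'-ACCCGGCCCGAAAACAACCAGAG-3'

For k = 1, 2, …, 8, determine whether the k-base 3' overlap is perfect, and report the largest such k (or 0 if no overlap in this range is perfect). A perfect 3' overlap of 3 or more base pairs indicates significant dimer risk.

Longest perfect overlap: 2 complementary base pairs; below the dimer-risk threshold (threshold 3).

Last 8 bases (5'→3') — forward …TTTAAGCT, reverse …AACCAGAG.
Reverse complement of the reverse primer's last 8 bases: CTCTGGTT; its first k bases are the reverse complement of the reverse primer's last k bases, so a perfect k-base overlap needs the forward primer's last k bases to equal them.
Comparing (forward last k vs required): k=1: T vs C ✗; k=2: CT vs CT ✓; k=3: GCT vs CTC ✗; k=4: AGCT vs CTCT ✗; k=5: AAGCT vs CTCTG ✗; k=6: TAAGCT vs CTCTGG ✗; k=7: TTAAGCT vs CTCTGGT ✗; k=8: TTTAAGCT vs CTCTGGTT ✗.
Only k = 2 is perfect, so the longest perfect 3' overlap is 2.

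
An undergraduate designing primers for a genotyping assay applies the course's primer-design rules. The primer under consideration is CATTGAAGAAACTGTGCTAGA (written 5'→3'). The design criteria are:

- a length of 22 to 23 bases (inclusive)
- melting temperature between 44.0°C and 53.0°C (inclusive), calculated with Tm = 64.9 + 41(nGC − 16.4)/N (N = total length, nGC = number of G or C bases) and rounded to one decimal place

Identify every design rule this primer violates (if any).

Base counts: A=8, T=5, G=5, C=3 (length 21).
length: length 21, outside 22–23 ✗
Tm: Tm = 64.9 + 41·(8 − 16.4)/21 = 48.5°C ✓

Fails: length.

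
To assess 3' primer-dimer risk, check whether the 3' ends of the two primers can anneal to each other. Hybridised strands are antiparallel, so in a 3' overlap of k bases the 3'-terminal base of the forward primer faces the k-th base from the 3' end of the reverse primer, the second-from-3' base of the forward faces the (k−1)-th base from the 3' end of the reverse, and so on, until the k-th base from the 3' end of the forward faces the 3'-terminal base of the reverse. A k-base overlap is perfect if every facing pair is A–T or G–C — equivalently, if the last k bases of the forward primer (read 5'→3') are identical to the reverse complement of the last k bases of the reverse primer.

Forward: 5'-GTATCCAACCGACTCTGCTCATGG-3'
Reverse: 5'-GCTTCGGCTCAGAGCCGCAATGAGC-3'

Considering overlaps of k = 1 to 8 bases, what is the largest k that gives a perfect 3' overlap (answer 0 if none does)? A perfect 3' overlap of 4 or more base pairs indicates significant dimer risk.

Last 8 bases (5'→3') — forward …GCTCATGG, reverse …CAATGAGC.
Reverse complement of the reverse primer's last 8 bases: GCTCATTG; its first k bases are the reverse complement of the reverse primer's last k bases, so a perfect k-base overlap needs the forward primer's last k bases to equal them.
Comparing (forward last k vs required): k=1: G vs G ✓; k=2: GG vs GC ✗; k=3: TGG vs GCT ✗; k=4: ATGG vs GCTC ✗; k=5: CATGG vs GCTCA ✗; k=6: TCATGG vs GCTCAT ✗; k=7: CTCATGG vs GCTCATT ✗; k=8: GCTCATGG vs GCTCATTG ✗.
Only k = 1 is perfect, so the longest perfect 3' overlap is 1.

Longest perfect overlap: 1 complementary base pair; below the dimer-risk threshold (threshold 4).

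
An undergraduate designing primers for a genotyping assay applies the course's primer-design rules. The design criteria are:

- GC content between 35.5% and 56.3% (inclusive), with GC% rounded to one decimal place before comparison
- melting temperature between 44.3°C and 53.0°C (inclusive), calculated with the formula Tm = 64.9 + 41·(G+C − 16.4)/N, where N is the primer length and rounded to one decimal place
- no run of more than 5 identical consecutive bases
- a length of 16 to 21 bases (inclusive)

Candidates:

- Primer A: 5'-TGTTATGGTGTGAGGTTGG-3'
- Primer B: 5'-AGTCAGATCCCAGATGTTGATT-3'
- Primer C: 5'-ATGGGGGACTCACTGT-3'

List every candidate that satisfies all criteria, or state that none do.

Primer A and Primer C.

Primer A (19 nt, A=2 T=8 G=9 C=0): GC 9/19 = 47.4% ✓; Tm = 64.9 + 41·(9 − 16.4)/19 = 48.9°C ✓; longest run = 2 ✓; length 19 ✓ — passes.
Primer B (22 nt, A=6 T=7 G=5 C=4): GC 9/22 = 40.9% ✓; Tm = 64.9 + 41·(9 − 16.4)/22 = 51.1°C ✓; longest run = 3 ✓; length 22, outside 16–21 ✗ — fails.
Primer C (16 nt, A=3 T=4 G=6 C=3): GC 9/16 = 56.3% ✓; Tm = 64.9 + 41·(9 − 16.4)/16 = 45.9°C ✓; longest run = 5 ✓; length 16 ✓ — passes.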